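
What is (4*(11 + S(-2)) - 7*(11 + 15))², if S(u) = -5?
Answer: 24964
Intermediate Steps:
(4*(11 + S(-2)) - 7*(11 + 15))² = (4*(11 - 5) - 7*(11 + 15))² = (4*6 - 7*26)² = (24 - 182)² = (-158)² = 24964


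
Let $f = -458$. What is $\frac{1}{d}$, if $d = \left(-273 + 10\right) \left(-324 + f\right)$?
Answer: $\frac{1}{205666} \approx 4.8623 \cdot 10^{-6}$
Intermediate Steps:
$d = 205666$ ($d = \left(-273 + 10\right) \left(-324 - 458\right) = \left(-263\right) \left(-782\right) = 205666$)
$\frac{1}{d} = \frac{1}{205666}$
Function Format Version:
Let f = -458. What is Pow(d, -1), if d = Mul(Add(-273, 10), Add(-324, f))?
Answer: Rational(1, 205666) ≈ 4.8623e-6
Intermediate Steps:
d = 205666 (d = Mul(Add(-273, 10), Add(-324, -458)) = Mul(-263, -782) = 205666)
Pow(d, -1) = Pow(205666, -1) = Rational(1, 205666)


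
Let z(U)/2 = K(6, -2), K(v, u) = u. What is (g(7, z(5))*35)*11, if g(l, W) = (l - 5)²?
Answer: 1540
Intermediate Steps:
z(U) = -4 (z(U) = 2*(-2) = -4)
g(l, W) = (-5 + l)²
(g(7, z(5))*35)*11 = ((-5 + 7)²*35)*11 = (2²*35)*11 = (4*35)*11 = 140*11 = 1540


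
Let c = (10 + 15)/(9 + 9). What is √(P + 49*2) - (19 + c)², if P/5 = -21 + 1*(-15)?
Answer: -134689/324 + I*√82 ≈ -415.71 + 9.0554*I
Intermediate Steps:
P = -180 (P = 5*(-21 + 1*(-15)) = 5*(-21 - 15) = 5*(-36) = -180)
c = 25/18 ≈ 1.3889
√(P + 49*2) - (19 + c)² = √(-180 + 49*2) - (19 + 25/18)² = √(-180 + 98) - (367/18)² = √(-82) - 1*134689/324 = I*√82 - 134689/324 = -134689/324 + I*√82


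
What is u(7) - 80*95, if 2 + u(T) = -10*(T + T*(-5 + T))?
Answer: -7812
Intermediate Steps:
u(T) = -2 - 10*T - 10*T*(-5 + T) (u(T) = -2 - 10*(T + T*(-5 + T)) = -2 + (-10*T - 10*T*(-5 + T)) = -2 - 10*T - 10*T*(-5 + T))
u(7) - 80*95 = (-2 - 10*7² + 40*7) - 80*95 = (-2 - 10*49 + 280) - 7600 = (-2 - 490 + 280) - 7600 = -212 - 7600 = -7812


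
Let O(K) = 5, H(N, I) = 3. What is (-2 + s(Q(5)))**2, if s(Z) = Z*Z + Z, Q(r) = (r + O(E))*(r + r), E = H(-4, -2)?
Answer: 101969604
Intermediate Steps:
E = 3
Q(r) = 2*r*(5 + r) (Q(r) = (r + 5)*(r + r) = (5 + r)*(2*r) = 2*r*(5 + r))
s(Z) = Z + Z**2 (s(Z) = Z**2 + Z = Z + Z**2)
(-2 + s(Q(5)))**2 = (-2 + (2*5*(5 + 5))*(1 + 2*5*(5 + 5)))**2 = (-2 + (2*5*10)*(1 + 2*5*10))**2 = (-2 + 100*(1 + 100))**2 = (-2 + 100*101)**2 = (-2 + 10100)**2 = 10098**2 = 101969604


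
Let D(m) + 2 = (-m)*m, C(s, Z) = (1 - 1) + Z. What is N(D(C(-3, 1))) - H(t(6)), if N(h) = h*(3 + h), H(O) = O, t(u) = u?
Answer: -6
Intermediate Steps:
C(s, Z) = Z (C(s, Z) = 0 + Z = Z)
D(m) = -2 - m² (D(m) = -2 + (-m)*m = -2 - m²)
N(D(C(-3, 1))) - H(t(6)) = (-2 - 1*1²)*(3 + (-2 - 1*1²)) - 1*6 = (-2 - 1*1)*(3 + (-2 - 1*1)) - 6 = (-2 - 1)*(3 + (-2 - 1)) - 6 = -3*(3 - 3) - 6 = -3*0 - 6 = 0 - 6 = -6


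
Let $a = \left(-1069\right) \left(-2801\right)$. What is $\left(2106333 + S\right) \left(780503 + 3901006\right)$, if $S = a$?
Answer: $23878514168418$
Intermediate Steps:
$a = 2994269$
$S = 2994269$
$\left(2106333 + S\right) \left(780503 + 3901006\right) = \left(2106333 + 2994269\right) \left(780503 + 3901006\right) = 5100602 \cdot 4681509 = 23878514168418$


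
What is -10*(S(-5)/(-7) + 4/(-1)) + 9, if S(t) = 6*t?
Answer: 43/7 ≈ 6.1429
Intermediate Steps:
-10*(S(-5)/(-7) + 4/(-1)) + 9 = -10*((6*(-5))/(-7) + 4/(-1)) + 9 = -10*(-30*(-⅐) + 4*(-1)) + 9 = -10*(30/7 - 4) + 9 = -10*2/7 + 9 = -20/7 + 9 = 43/7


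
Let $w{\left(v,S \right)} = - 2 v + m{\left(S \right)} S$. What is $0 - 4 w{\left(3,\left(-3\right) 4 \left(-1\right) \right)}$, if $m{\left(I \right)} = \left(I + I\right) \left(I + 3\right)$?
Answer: $-17256$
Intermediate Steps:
$m{\left(I \right)} = 2 I \left(3 + I\right)$
$w{\left(v,S \right)} = - 2 v + 2 S^{2} \left(3 + S\right)$ ($w{\left(v,S \right)} = - 2 v + 2 S \left(3 + S\right) S = - 2 v + 2 S^{2} \left(3 + S\right)$)
$0 - 4 w{\left(3,\left(-3\right) 4 \left(-1\right) \right)} = 0 - 4 \left(\left(-2\right) 3 + 2 \left(\left(-3\right) 4 \left(-1\right)\right)^{2} \left(3 + \left(-3\right) 4 \left(-1\right)\right)\right) = 0 - 4 \left(-6 + 2 \left(\left(-12\right) \left(-1\right)\right)^{2} \left(3 - -12\right)\right) = 0 - 4 \left(-6 + 2 \cdot 12^{2} \left(3 + 12\right)\right) = 0 - 4 \left(-6 + 2 \cdot 144 \cdot 15\right) = 0 - 4 \left(-6 + 4320\right) = 0 - 17256 = -17256$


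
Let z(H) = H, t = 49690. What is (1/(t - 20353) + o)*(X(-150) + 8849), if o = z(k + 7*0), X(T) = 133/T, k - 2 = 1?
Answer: 58405511302/2200275 ≈ 26545.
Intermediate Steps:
k = 3 (k = 2 + 1 = 3)
o = 3 (o = 3 + 7*0 = 3 + 0 = 3)
(1/(t - 20353) + o)*(X(-150) + 8849) = (1/(49690 - 20353) + 3)*(133/(-150) + 8849) = (1/29337 + 3)*(133*(-1/150) + 8849) = (1/29337 + 3)*(-133/150 + 8849) = (88012/29337)*(1327217/150) = 58405511302/2200275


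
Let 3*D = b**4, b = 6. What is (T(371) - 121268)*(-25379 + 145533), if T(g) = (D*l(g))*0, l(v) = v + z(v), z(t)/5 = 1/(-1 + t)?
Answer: -14570835272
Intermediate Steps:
z(t) = 5/(-1 + t)
D = 432 (D = (1/3)*6**4 = (1/3)*1296 = 432)
l(v) = v + 5/(-1 + v)
T(g) = 0 (T(g) = (432*((5 + g*(-1 + g))/(-1 + g)))*0 = (432*(5 + g*(-1 + g))/(-1 + g))*0 = 0)
(T(371) - 121268)*(-25379 + 145533) = (0 - 121268)*(-25379 + 145533) = -121268*120154 = -14570835272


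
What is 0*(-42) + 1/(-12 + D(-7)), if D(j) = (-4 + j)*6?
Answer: -1/78 ≈ -0.012821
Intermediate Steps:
D(j) = -24 + 6*j
0*(-42) + 1/(-12 + D(-7)) = 0*(-42) + 1/(-12 + (-24 + 6*(-7))) = 0 + 1/(-12 + (-24 - 42)) = 0 + 1/(-12 - 66) = 0 + 1/(-78) = 0 - 1/78 = -1/78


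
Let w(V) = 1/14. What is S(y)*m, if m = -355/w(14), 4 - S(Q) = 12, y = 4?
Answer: 39760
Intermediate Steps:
w(V) = 1/14
S(Q) = -8 (S(Q) = 4 - 1*12 = 4 - 12 = -8)
m = -4970 (m = -355/1/14 = -355*14 = -4970)
S(y)*m = -8*(-4970) = 39760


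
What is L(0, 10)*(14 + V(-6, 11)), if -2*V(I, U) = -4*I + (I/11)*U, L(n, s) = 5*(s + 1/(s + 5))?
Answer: 755/3 ≈ 251.67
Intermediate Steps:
L(n, s) = 5*s + 5/(5 + s) (L(n, s) = 5*(s + 1/(5 + s)) = 5*s + 5/(5 + s))
V(I, U) = 2*I - I*U/22 (V(I, U) = -(-4*I + (I/11)*U)/2 = -(-4*I + I*U/11)/2 = 2*I - I*U/22)
L(0, 10)*(14 + V(-6, 11)) = (5*(1 + 10² + 5*10)/(5 + 10))*(14 + (1/22)*(-6)*(44 - 1*11)) = (5*(1 + 100 + 50)/15)*(14 + (1/22)*(-6)*(44 - 11)) = (5*(1/15)*151)*(14 + (1/22)*(-6)*33) = 151*(14 - 9)/3 = (151/3)*5 = 755/3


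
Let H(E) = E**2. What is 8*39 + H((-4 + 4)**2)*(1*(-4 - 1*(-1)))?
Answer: 312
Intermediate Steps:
8*39 + H((-4 + 4)**2)*(1*(-4 - 1*(-1))) = 8*39 + ((-4 + 4)**2)**2*(1*(-4 - 1*(-1))) = 312 + (0**2)**2*(1*(-4 + 1)) = 312 + 0**2*(1*(-3)) = 312 + 0*(-3) = 312 + 0 = 312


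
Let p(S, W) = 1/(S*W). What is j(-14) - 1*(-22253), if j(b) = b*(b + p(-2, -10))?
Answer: 224483/10 ≈ 22448.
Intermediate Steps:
p(S, W) = 1/(S*W)
j(b) = b*(1/20 + b) (j(b) = b*(b + 1/(-2*(-10))) = b*(b - ½*(-⅒)) = b*(b + 1/20) = b*(1/20 + b))
j(-14) - 1*(-22253) = -14*(1/20 - 14) - 1*(-22253) = -14*(-279/20) + 22253 = 1953/10 + 22253 = 224483/10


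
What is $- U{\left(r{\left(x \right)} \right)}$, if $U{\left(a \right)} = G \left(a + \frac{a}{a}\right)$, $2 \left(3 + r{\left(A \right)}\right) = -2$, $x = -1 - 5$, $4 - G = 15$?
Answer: $-33$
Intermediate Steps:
$G = -11$ ($G = 4 - 15 = -11$)
$x = -6$ ($x = -1 - 5 = -6$)
$r{\left(A \right)} = -4$ ($r{\left(A \right)} = -3 + \frac{1}{2} \left(-2\right) = -3 - 1 = -4$)
$U{\left(a \right)} = -11 - 11 a$ ($U{\left(a \right)} = - 11 \left(a + \frac{a}{a}\right) = - 11 \left(a + 1\right) = - 11 \left(1 + a\right) = -11 - 11 a$)
$- U{\left(r{\left(x \right)} \right)} = - (-11 - -44) = - (-11 + 44) = \left(-1\right) 33 = -33$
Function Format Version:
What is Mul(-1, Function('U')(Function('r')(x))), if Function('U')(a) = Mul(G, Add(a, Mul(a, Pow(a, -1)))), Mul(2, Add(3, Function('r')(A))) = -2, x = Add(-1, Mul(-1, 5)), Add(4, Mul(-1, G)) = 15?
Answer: -33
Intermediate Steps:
G = -11 (G = Add(4, Mul(-1, 15)) = Add(4, -15) = -11)
x = -6 (x = Add(-1, -5) = -6)
Function('r')(A) = -4 (Function('r')(A) = Add(-3, Mul(Rational(1, 2), -2)) = Add(-3, -1) = -4)
Function('U')(a) = Add(-11, Mul(-11, a)) (Function('U')(a) = Mul(-11, Add(a, Mul(a, Pow(a, -1)))) = Mul(-11, Add(a, 1)) = Mul(-11, Add(1, a)) = Add(-11, Mul(-11, a)))
Mul(-1, Function('U')(Function('r')(x))) = Mul(-1, Add(-11, Mul(-11, -4))) = Mul(-1, Add(-11, 44)) = Mul(-1, 33) = -33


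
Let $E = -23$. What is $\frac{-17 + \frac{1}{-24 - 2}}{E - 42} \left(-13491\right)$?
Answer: $- \frac{5976513}{1690} \approx -3536.4$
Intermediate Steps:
$\frac{-17 + \frac{1}{-24 - 2}}{E - 42} \left(-13491\right) = \frac{-17 + \frac{1}{-24 - 2}}{-23 - 42} \left(-13491\right) = \frac{-17 + \frac{1}{-26}}{-65} \left(-13491\right) = \left(-17 - \frac{1}{26}\right) \left(- \frac{1}{65}\right) \left(-13491\right) = \left(- \frac{443}{26}\right) \left(- \frac{1}{65}\right) \left(-13491\right) = \frac{443}{1690} \left(-13491\right) = - \frac{5976513}{1690}$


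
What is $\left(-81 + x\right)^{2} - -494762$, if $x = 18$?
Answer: $498731$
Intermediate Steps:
$\left(-81 + x\right)^{2} - -494762 = \left(-81 + 18\right)^{2} - -494762 = \left(-63\right)^{2} + 494762 = 3969 + 494762 = 498731$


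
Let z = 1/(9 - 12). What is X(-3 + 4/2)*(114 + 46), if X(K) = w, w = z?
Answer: -160/3 ≈ -53.333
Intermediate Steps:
z = -1/3 (z = 1/(-3) = -1/3 ≈ -0.33333)
w = -1/3 ≈ -0.33333
X(K) = -1/3
X(-3 + 4/2)*(114 + 46) = -(114 + 46)/3 = -1/3*160 = -160/3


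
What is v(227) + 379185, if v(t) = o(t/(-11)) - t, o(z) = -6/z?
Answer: 86023532/227 ≈ 3.7896e+5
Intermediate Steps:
v(t) = -t + 66/t (v(t) = -6*(-11/t) - t = -(-66)/t - t = 66/t - t = -t + 66/t)
v(227) + 379185 = (-1*227 + 66/227) + 379185 = (-227 + 66*(1/227)) + 379185 = (-227 + 66/227) + 379185 = -51463/227 + 379185 = 86023532/227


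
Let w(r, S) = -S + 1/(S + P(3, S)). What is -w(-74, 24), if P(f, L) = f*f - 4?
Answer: 695/29 ≈ 23.966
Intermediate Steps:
P(f, L) = -4 + f² (P(f, L) = f² - 4 = -4 + f²)
w(r, S) = 1/(5 + S) - S (w(r, S) = -S + 1/(S + (-4 + 3²)) = -S + 1/(S + (-4 + 9)) = -S + 1/(S + 5) = -S + 1/(5 + S) = 1/(5 + S) - S)
-w(-74, 24) = -(1 - 1*24² - 5*24)/(5 + 24) = -(1 - 1*576 - 120)/29 = -(1 - 576 - 120)/29 = -(-695)/29 = -1*(-695/29) = 695/29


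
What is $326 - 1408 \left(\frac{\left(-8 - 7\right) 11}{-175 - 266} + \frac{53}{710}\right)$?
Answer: $- \frac{15963754}{52185} \approx -305.91$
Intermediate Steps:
$326 - 1408 \left(\frac{\left(-8 - 7\right) 11}{-175 - 266} + \frac{53}{710}\right) = 326 - 1408 \left(\frac{\left(-15\right) 11}{-175 - 266} + 53 \cdot \frac{1}{710}\right) = 326 - 1408 \left(- \frac{165}{-441} + \frac{53}{710}\right) = 326 - 1408 \left(\left(-165\right) \left(- \frac{1}{441}\right) + \frac{53}{710}\right) = 326 - 1408 \left(\frac{55}{147} + \frac{53}{710}\right) = 326 - \frac{32976064}{52185} = - \frac{15963754}{52185}$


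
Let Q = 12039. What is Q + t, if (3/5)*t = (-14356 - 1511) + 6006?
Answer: -4396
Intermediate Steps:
t = -16435 (t = 5*((-14356 - 1511) + 6006)/3 = 5*(-15867 + 6006)/3 = (5/3)*(-9861) = -16435)
Q + t = 12039 - 16435 = -4396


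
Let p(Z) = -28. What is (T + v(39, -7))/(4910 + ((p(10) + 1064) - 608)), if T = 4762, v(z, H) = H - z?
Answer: 2358/2669 ≈ 0.88348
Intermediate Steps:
(T + v(39, -7))/(4910 + ((p(10) + 1064) - 608)) = (4762 + (-7 - 1*39))/(4910 + ((-28 + 1064) - 608)) = (4762 + (-7 - 39))/(4910 + (1036 - 608)) = (4762 - 46)/(4910 + 428) = 4716/5338 = 4716*(1/5338) = 2358/2669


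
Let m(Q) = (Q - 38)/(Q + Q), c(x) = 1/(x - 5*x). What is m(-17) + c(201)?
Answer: 22093/13668 ≈ 1.6164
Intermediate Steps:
c(x) = -1/(4*x) (c(x) = 1/(-4*x) = -1/(4*x))
m(Q) = (-38 + Q)/(2*Q) (m(Q) = (-38 + Q)/((2*Q)) = (-38 + Q)*(1/(2*Q)) = (-38 + Q)/(2*Q))
m(-17) + c(201) = (½)*(-38 - 17)/(-17) - ¼/201 = (½)*(-1/17)*(-55) - ¼*1/201 = 55/34 - 1/804 = 22093/13668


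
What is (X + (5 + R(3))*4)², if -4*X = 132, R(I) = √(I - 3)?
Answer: 169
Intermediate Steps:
R(I) = √(-3 + I)
X = -33 (X = -¼*132 = -33)
(X + (5 + R(3))*4)² = (-33 + (5 + √(-3 + 3))*4)² = (-33 + (5 + √0)*4)² = (-33 + (5 + 0)*4)² = (-33 + 5*4)² = (-33 + 20)² = (-13)² = 169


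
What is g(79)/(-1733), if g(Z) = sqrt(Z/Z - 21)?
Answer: -2*I*sqrt(5)/1733 ≈ -0.0025806*I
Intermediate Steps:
g(Z) = 2*I*sqrt(5) (g(Z) = sqrt(1 - 21) = sqrt(-20) = 2*I*sqrt(5))
g(79)/(-1733) = (2*I*sqrt(5))/(-1733) = (2*I*sqrt(5))*(-1/1733) = -2*I*sqrt(5)/1733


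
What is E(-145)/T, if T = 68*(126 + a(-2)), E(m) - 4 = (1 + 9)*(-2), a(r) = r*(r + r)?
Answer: -2/1139 ≈ -0.0017559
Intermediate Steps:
a(r) = 2*r**2 (a(r) = r*(2*r) = 2*r**2)
E(m) = -16 (E(m) = 4 + (1 + 9)*(-2) = 4 + 10*(-2) = 4 - 20 = -16)
T = 9112 (T = 68*(126 + 2*(-2)**2) = 68*(126 + 2*4) = 68*(126 + 8) = 68*134 = 9112)
E(-145)/T = -16/9112 = -16*1/9112 = -2/1139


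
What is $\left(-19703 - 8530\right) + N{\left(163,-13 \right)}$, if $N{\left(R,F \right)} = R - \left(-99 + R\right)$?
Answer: $-28134$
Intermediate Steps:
$N{\left(R,F \right)} = 99$
$\left(-19703 - 8530\right) + N{\left(163,-13 \right)} = \left(-19703 - 8530\right) + 99 = -28233 + 99 = -28134$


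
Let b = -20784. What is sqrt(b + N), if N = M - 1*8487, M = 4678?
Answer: I*sqrt(24593) ≈ 156.82*I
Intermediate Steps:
N = -3809 (N = 4678 - 1*8487 = 4678 - 8487 = -3809)
sqrt(b + N) = sqrt(-20784 - 3809) = sqrt(-24593) = I*sqrt(24593)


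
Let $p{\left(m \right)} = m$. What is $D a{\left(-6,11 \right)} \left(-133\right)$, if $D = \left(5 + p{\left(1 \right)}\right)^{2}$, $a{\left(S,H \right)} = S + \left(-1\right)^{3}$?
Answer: $33516$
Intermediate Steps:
$a{\left(S,H \right)} = -1 + S$ ($a{\left(S,H \right)} = S - 1 = -1 + S$)
$D = 36$ ($D = \left(5 + 1\right)^{2} = 6^{2} = 36$)
$D a{\left(-6,11 \right)} \left(-133\right) = 36 \left(-1 - 6\right) \left(-133\right) = 36 \left(-7\right) \left(-133\right) = \left(-252\right) \left(-133\right) = 33516$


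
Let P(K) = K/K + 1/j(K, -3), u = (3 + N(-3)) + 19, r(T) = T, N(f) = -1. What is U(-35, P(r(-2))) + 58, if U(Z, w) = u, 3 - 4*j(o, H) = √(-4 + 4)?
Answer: 79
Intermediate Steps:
j(o, H) = ¾ (j(o, H) = ¾ - √(-4 + 4)/4 = ¾ - √0/4 = ¾ - ¼*0 = ¾ + 0 = ¾)
u = 21 (u = (3 - 1) + 19 = 2 + 19 = 21)
P(K) = 7/3 (P(K) = K/K + 1/(¾) = 1 + 1*(4/3) = 1 + 4/3 = 7/3)
U(Z, w) = 21
U(-35, P(r(-2))) + 58 = 21 + 58 = 79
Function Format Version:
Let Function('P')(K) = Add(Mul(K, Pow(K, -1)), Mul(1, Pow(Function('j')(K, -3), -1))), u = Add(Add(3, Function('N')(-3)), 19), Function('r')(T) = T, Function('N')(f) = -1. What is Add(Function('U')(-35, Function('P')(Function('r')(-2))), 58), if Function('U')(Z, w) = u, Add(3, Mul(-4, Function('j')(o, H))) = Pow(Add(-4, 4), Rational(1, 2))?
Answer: 79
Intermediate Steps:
Function('j')(o, H) = Rational(3, 4) (Function('j')(o, H) = Add(Rational(3, 4), Mul(Rational(-1, 4), Pow(Add(-4, 4), Rational(1, 2)))) = Add(Rational(3, 4), Mul(Rational(-1, 4), Pow(0, Rational(1, 2)))) = Add(Rational(3, 4), Mul(Rational(-1, 4), 0)) = Add(Rational(3, 4), 0) = Rational(3, 4))
u = 21 (u = Add(Add(3, -1), 19) = Add(2, 19) = 21)
Function('P')(K) = Rational(7, 3) (Function('P')(K) = Add(Mul(K, Pow(K, -1)), Mul(1, Pow(Rational(3, 4), -1))) = Add(1, Mul(1, Rational(4, 3))) = Add(1, Rational(4, 3)) = Rational(7, 3))
Function('U')(Z, w) = 21
Add(Function('U')(-35, Function('P')(Function('r')(-2))), 58) = Add(21, 58) = 79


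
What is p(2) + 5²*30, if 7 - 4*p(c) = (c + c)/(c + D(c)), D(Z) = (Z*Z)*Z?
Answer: 15033/20 ≈ 751.65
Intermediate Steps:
D(Z) = Z³ (D(Z) = Z²*Z = Z³)
p(c) = 7/4 - c/(2*(c + c³)) (p(c) = 7/4 - (c + c)/(4*(c + c³)) = 7/4 - 2*c/(4*(c + c³)) = 7/4 - c/(2*(c + c³)))
p(2) + 5²*30 = (5 + 7*2²)/(4*(1 + 2²)) + 5²*30 = (5 + 7*4)/(4*(1 + 4)) + 25*30 = (¼)*(5 + 28)/5 + 750 = (¼)*(⅕)*33 + 750 = 33/20 + 750 = 15033/20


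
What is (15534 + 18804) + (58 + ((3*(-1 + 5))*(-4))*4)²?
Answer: 52294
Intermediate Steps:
(15534 + 18804) + (58 + ((3*(-1 + 5))*(-4))*4)² = 34338 + (58 + ((3*4)*(-4))*4)² = 34338 + (58 + (12*(-4))*4)² = 34338 + (58 - 48*4)² = 34338 + (58 - 192)² = 34338 + (-134)² = 34338 + 17956 = 52294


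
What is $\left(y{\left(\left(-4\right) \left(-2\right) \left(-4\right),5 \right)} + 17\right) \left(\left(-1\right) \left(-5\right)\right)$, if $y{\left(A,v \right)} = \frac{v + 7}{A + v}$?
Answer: $\frac{745}{9} \approx 82.778$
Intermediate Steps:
$y{\left(A,v \right)} = \frac{7 + v}{A + v}$
$\left(y{\left(\left(-4\right) \left(-2\right) \left(-4\right),5 \right)} + 17\right) \left(\left(-1\right) \left(-5\right)\right) = \left(\frac{7 + 5}{\left(-4\right) \left(-2\right) \left(-4\right) + 5} + 17\right) \left(\left(-1\right) \left(-5\right)\right) = \left(\frac{1}{8 \left(-4\right) + 5} \cdot 12 + 17\right) 5 = \left(\frac{1}{-32 + 5} \cdot 12 + 17\right) 5 = \left(\frac{1}{-27} \cdot 12 + 17\right) 5 = \left(\left(- \frac{1}{27}\right) 12 + 17\right) 5 = \left(- \frac{4}{9} + 17\right) 5 = \frac{149}{9} \cdot 5 = \frac{745}{9}$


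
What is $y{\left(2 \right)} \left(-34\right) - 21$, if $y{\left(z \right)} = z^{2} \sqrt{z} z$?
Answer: $-21 - 272 \sqrt{2} \approx -405.67$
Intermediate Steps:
$y{\left(z \right)} = z^{\frac{7}{2}}$ ($y{\left(z \right)} = z^{\frac{5}{2}} z = z^{\frac{7}{2}}$)
$y{\left(2 \right)} \left(-34\right) - 21 = 2^{\frac{7}{2}} \left(-34\right) - 21 = 8 \sqrt{2} \left(-34\right) - 21 = - 272 \sqrt{2} - 21 = -21 - 272 \sqrt{2}$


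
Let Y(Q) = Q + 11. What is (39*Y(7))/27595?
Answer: 702/27595 ≈ 0.025439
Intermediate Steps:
Y(Q) = 11 + Q
(39*Y(7))/27595 = (39*(11 + 7))/27595 = (39*18)*(1/27595) = 702*(1/27595) = 702/27595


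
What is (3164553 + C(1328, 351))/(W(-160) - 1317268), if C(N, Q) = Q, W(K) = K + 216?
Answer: -791226/329303 ≈ -2.4027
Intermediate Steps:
W(K) = 216 + K
(3164553 + C(1328, 351))/(W(-160) - 1317268) = (3164553 + 351)/((216 - 160) - 1317268) = 3164904/(56 - 1317268) = 3164904/(-1317212) = 3164904*(-1/1317212) = -791226/329303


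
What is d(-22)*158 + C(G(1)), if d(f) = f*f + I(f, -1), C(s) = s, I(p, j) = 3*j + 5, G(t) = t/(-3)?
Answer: 230363/3 ≈ 76788.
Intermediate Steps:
G(t) = -t/3 (G(t) = t*(-⅓) = -t/3)
I(p, j) = 5 + 3*j
d(f) = 2 + f² (d(f) = f*f + (5 + 3*(-1)) = f² + (5 - 3) = f² + 2 = 2 + f²)
d(-22)*158 + C(G(1)) = (2 + (-22)²)*158 - ⅓*1 = (2 + 484)*158 - ⅓ = 486*158 - ⅓ = 76788 - ⅓ = 230363/3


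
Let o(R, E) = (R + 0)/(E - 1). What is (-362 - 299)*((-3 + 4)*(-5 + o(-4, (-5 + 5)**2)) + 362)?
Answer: -238621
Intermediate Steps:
o(R, E) = R/(-1 + E)
(-362 - 299)*((-3 + 4)*(-5 + o(-4, (-5 + 5)**2)) + 362) = (-362 - 299)*((-3 + 4)*(-5 - 4/(-1 + (-5 + 5)**2)) + 362) = -661*(1*(-5 - 4/(-1 + 0**2)) + 362) = -661*(1*(-5 - 4/(-1 + 0)) + 362) = -661*(1*(-5 - 4/(-1)) + 362) = -661*(1*(-5 - 4*(-1)) + 362) = -661*(1*(-5 + 4) + 362) = -661*(1*(-1) + 362) = -661*(-1 + 362) = -661*361 = -238621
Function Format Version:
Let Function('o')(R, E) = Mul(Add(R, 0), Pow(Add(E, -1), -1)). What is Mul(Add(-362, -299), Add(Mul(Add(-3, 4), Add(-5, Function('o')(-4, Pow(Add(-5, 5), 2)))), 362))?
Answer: -238621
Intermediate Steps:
Function('o')(R, E) = Mul(R, Pow(Add(-1, E), -1))
Mul(Add(-362, -299), Add(Mul(Add(-3, 4), Add(-5, Function('o')(-4, Pow(Add(-5, 5), 2)))), 362)) = Mul(Add(-362, -299), Add(Mul(Add(-3, 4), Add(-5, Mul(-4, Pow(Add(-1, Pow(Add(-5, 5), 2)), -1)))), 362)) = Mul(-661, Add(Mul(1, Add(-5, Mul(-4, Pow(Add(-1, Pow(0, 2)), -1)))), 362)) = Mul(-661, Add(Mul(1, Add(-5, Mul(-4, Pow(Add(-1, 0), -1)))), 362)) = Mul(-661, Add(Mul(1, Add(-5, Mul(-4, Pow(-1, -1)))), 362)) = Mul(-661, Add(Mul(1, Add(-5, Mul(-4, -1))), 362)) = Mul(-661, Add(Mul(1, Add(-5, 4)), 362)) = Mul(-661, Add(Mul(1, -1), 362)) = Mul(-661, Add(-1, 362)) = Mul(-661, 361) = -238621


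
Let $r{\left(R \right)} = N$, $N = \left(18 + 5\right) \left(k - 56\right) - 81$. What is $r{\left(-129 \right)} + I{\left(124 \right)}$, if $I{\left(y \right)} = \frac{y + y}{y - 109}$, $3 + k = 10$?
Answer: $- \frac{17872}{15} \approx -1191.5$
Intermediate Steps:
$k = 7$ ($k = -3 + 10 = 7$)
$I{\left(y \right)} = \frac{2 y}{-109 + y}$
$N = -1208$ ($N = \left(18 + 5\right) \left(7 - 56\right) - 81 = 23 \left(-49\right) - 81 = -1127 - 81 = -1208$)
$r{\left(R \right)} = -1208$
$r{\left(-129 \right)} + I{\left(124 \right)} = -1208 + 2 \cdot 124 \frac{1}{-109 + 124} = -1208 + 2 \cdot 124 \cdot \frac{1}{15} = -1208 + \frac{248}{15} = - \frac{17872}{15}$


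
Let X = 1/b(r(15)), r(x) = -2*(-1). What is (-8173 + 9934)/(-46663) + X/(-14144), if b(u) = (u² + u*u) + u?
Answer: -249122503/6600014720 ≈ -0.037746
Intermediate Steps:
r(x) = 2
b(u) = u + 2*u² (b(u) = (u² + u²) + u = 2*u² + u = u + 2*u²)
X = ⅒ (X = 1/(2*(1 + 2*2)) = 1/(2*(1 + 4)) = 1/(2*5) = 1/10 = ⅒ ≈ 0.10000)
(-8173 + 9934)/(-46663) + X/(-14144) = (-8173 + 9934)/(-46663) + (⅒)/(-14144) = 1761*(-1/46663) + (⅒)*(-1/14144) = -1761/46663 - 1/141440 = -249122503/6600014720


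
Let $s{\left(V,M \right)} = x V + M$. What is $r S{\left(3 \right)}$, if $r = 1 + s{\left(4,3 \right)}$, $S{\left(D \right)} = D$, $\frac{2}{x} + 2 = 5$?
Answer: $20$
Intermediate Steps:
$x = \frac{2}{3}$ ($x = \frac{2}{-2 + 5} = \frac{2}{3} \approx 0.66667$)
$s{\left(V,M \right)} = M + \frac{2 V}{3}$ ($s{\left(V,M \right)} = \frac{2 V}{3} + M = M + \frac{2 V}{3}$)
$r = \frac{20}{3}$ ($r = 1 + \left(3 + \frac{2}{3} \cdot 4\right) = 1 + \left(3 + \frac{8}{3}\right) = 1 + \frac{17}{3} = \frac{20}{3} \approx 6.6667$)
$r S{\left(3 \right)} = \frac{20}{3} \cdot 3 = 20$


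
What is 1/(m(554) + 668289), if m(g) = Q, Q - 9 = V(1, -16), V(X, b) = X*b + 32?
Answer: 1/668314 ≈ 1.4963e-6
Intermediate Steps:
V(X, b) = 32 + X*b
Q = 25 (Q = 9 + (32 + 1*(-16)) = 9 + (32 - 16) = 9 + 16 = 25)
m(g) = 25
1/(m(554) + 668289) = 1/(25 + 668289) = 1/668314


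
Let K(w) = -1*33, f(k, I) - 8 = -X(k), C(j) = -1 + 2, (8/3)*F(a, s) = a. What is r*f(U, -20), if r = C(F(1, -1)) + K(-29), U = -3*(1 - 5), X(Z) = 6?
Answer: -64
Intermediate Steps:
U = 12 (U = -3*(-4) = 12)
F(a, s) = 3*a/8
C(j) = 1
f(k, I) = 2 (f(k, I) = 8 - 1*6 = 8 - 6 = 2)
K(w) = -33
r = -32 (r = 1 - 33 = -32)
r*f(U, -20) = -32*2 = -64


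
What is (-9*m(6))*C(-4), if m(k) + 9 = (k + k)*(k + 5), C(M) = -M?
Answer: -4428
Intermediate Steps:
m(k) = -9 + 2*k*(5 + k) (m(k) = -9 + (k + k)*(k + 5) = -9 + (2*k)*(5 + k) = -9 + 2*k*(5 + k))
(-9*m(6))*C(-4) = (-9*(-9 + 2*6**2 + 10*6))*(-1*(-4)) = -9*(-9 + 2*36 + 60)*4 = -9*(-9 + 72 + 60)*4 = -9*123*4 = -1107*4 = -4428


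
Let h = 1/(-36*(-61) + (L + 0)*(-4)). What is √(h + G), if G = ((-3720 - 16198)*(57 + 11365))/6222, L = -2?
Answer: I*√429755143234658241/3428322 ≈ 191.22*I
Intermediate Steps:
h = 1/2204 (h = 1/(-36*(-61) + (-2 + 0)*(-4)) = 1/(2196 - 2*(-4)) = 1/(2196 + 8) = 1/2204 ≈ 0.00045372)
G = -113751698/3111 (G = -19918*11422*(1/6222) = -227503396*1/6222 = -113751698/3111 ≈ -36564.)
√(h + G) = √(1/2204 - 113751698/3111) = √(-250708739281/6856644) = I*√429755143234658241/3428322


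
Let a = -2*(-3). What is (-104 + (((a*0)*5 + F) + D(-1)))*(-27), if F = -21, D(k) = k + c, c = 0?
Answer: 3402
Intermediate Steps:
a = 6
D(k) = k (D(k) = k + 0 = k)
(-104 + (((a*0)*5 + F) + D(-1)))*(-27) = (-104 + (((6*0)*5 - 21) - 1))*(-27) = (-104 + ((0*5 - 21) - 1))*(-27) = (-104 + ((0 - 21) - 1))*(-27) = (-104 + (-21 - 1))*(-27) = (-104 - 22)*(-27) = -126*(-27) = 3402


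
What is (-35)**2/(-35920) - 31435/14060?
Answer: -11463687/5050352 ≈ -2.2699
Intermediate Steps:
(-35)**2/(-35920) - 31435/14060 = 1225*(-1/35920) - 31435*1/14060 = -245/7184 - 6287/2812 = -11463687/5050352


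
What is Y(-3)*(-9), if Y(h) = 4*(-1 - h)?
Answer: -72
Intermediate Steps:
Y(h) = -4 - 4*h
Y(-3)*(-9) = (-4 - 4*(-3))*(-9) = (-4 + 12)*(-9) = 8*(-9) = -72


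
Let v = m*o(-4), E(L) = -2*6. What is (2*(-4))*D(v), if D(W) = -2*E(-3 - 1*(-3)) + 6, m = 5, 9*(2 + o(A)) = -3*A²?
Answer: -240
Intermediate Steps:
E(L) = -12
o(A) = -2 - A²/3 (o(A) = -2 + (-3*A²)/9 = -2 - A²/3)
v = -110/3 (v = 5*(-2 - ⅓*(-4)²) = 5*(-2 - ⅓*16) = 5*(-2 - 16/3) = 5*(-22/3) = -110/3 ≈ -36.667)
D(W) = 30 (D(W) = -2*(-12) + 6 = 24 + 6 = 30)
(2*(-4))*D(v) = (2*(-4))*30 = -8*30 = -240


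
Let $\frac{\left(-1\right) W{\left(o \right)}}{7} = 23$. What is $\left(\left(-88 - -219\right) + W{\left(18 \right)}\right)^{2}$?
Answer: $900$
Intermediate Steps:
$W{\left(o \right)} = -161$ ($W{\left(o \right)} = \left(-7\right) 23 = -161$)
$\left(\left(-88 - -219\right) + W{\left(18 \right)}\right)^{2} = \left(\left(-88 - -219\right) - 161\right)^{2} = \left(\left(-88 + 219\right) - 161\right)^{2} = \left(131 - 161\right)^{2} = \left(-30\right)^{2} = 900$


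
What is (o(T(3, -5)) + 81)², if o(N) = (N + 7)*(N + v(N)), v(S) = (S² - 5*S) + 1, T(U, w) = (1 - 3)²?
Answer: 8464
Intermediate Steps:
T(U, w) = 4 (T(U, w) = (-2)² = 4)
v(S) = 1 + S² - 5*S
o(N) = (7 + N)*(1 + N² - 4*N) (o(N) = (N + 7)*(N + (1 + N² - 5*N)) = (7 + N)*(1 + N² - 4*N))
(o(T(3, -5)) + 81)² = ((7 + 4³ - 27*4 + 3*4²) + 81)² = ((7 + 64 - 108 + 3*16) + 81)² = ((7 + 64 - 108 + 48) + 81)² = (11 + 81)² = 92² = 8464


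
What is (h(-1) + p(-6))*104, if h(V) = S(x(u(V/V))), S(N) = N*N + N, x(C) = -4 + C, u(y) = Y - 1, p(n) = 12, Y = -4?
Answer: 8736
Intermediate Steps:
u(y) = -5 (u(y) = -4 - 1 = -5)
S(N) = N + N² (S(N) = N² + N = N + N²)
h(V) = 72 (h(V) = (-4 - 5)*(1 + (-4 - 5)) = -9*(1 - 9) = -9*(-8) = 72)
(h(-1) + p(-6))*104 = (72 + 12)*104 = 84*104 = 8736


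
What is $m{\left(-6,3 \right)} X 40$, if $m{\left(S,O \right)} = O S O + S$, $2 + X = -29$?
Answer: $74400$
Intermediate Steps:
$X = -31$ ($X = -2 - 29 = -31$)
$m{\left(S,O \right)} = S + S O^{2}$ ($m{\left(S,O \right)} = S O^{2} + S = S + S O^{2}$)
$m{\left(-6,3 \right)} X 40 = - 6 \left(1 + 3^{2}\right) \left(-31\right) 40 = - 6 \left(1 + 9\right) \left(-31\right) 40 = \left(-6\right) 10 \left(-31\right) 40 = \left(-60\right) \left(-31\right) 40 = 1860 \cdot 40 = 74400$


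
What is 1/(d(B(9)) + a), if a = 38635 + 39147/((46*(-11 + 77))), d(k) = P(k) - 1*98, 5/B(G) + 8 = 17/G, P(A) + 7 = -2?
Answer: 1012/39003385 ≈ 2.5946e-5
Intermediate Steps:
P(A) = -9 (P(A) = -7 - 2 = -9)
B(G) = 5/(-8 + 17/G)
d(k) = -107 (d(k) = -9 - 1*98 = -9 - 98 = -107)
a = 39111669/1012 (a = 38635 + 39147/((46*66)) = 38635 + 39147/3036 = 38635 + 39147*(1/3036) = 38635 + 13049/1012 = 39111669/1012 ≈ 38648.)
1/(d(B(9)) + a) = 1/(-107 + 39111669/1012) = 1/(39003385/1012) = 1012/39003385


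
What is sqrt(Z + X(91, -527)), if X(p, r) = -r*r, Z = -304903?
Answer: 2*I*sqrt(145658) ≈ 763.3*I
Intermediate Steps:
X(p, r) = -r**2
sqrt(Z + X(91, -527)) = sqrt(-304903 - 1*(-527)**2) = sqrt(-304903 - 1*277729) = sqrt(-304903 - 277729) = sqrt(-582632) = 2*I*sqrt(145658)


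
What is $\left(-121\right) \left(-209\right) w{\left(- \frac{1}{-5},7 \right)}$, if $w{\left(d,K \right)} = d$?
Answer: $\frac{25289}{5} \approx 5057.8$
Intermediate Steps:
$\left(-121\right) \left(-209\right) w{\left(- \frac{1}{-5},7 \right)} = \left(-121\right) \left(-209\right) \left(- \frac{1}{-5}\right) = 25289 \left(\left(-1\right) \left(- \frac{1}{5}\right)\right) = 25289 \cdot \frac{1}{5} = \frac{25289}{5}$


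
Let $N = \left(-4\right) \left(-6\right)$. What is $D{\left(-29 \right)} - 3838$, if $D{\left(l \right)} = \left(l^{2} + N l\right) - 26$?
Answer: $-3719$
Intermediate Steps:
$N = 24$
$D{\left(l \right)} = -26 + l^{2} + 24 l$ ($D{\left(l \right)} = \left(l^{2} + 24 l\right) - 26 = -26 + l^{2} + 24 l$)
$D{\left(-29 \right)} - 3838 = \left(-26 + \left(-29\right)^{2} + 24 \left(-29\right)\right) - 3838 = \left(-26 + 841 - 696\right) - 3838 = 119 - 3838 = -3719$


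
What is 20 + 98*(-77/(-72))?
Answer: 4493/36 ≈ 124.81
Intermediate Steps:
20 + 98*(-77/(-72)) = 20 + 98*(-77*(-1/72)) = 20 + 98*(77/72) = 20 + 3773/36 = 4493/36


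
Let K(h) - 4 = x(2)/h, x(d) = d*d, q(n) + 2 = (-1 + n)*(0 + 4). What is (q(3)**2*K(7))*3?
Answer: 3456/7 ≈ 493.71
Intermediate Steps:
q(n) = -6 + 4*n (q(n) = -2 + (-1 + n)*(0 + 4) = -2 + (-1 + n)*4 = -2 + (-4 + 4*n) = -6 + 4*n)
x(d) = d**2
K(h) = 4 + 4/h (K(h) = 4 + 2**2/h = 4 + 4/h)
(q(3)**2*K(7))*3 = ((-6 + 4*3)**2*(4 + 4/7))*3 = ((-6 + 12)**2*(4 + 4*(1/7)))*3 = (6**2*(4 + 4/7))*3 = (36*(32/7))*3 = (1152/7)*3 = 3456/7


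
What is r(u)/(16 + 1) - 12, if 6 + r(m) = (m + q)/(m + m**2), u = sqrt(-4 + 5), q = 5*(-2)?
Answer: -429/34 ≈ -12.618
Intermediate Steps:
q = -10
u = 1 (u = sqrt(1) = 1)
r(m) = -6 + (-10 + m)/(m + m**2) (r(m) = -6 + (m - 10)/(m + m**2) = -6 + (-10 + m)/(m + m**2))
r(u)/(16 + 1) - 12 = ((-10 - 6*1**2 - 5*1)/(1*(1 + 1)))/(16 + 1) - 12 = (1*(-10 - 6*1 - 5)/2)/17 - 12 = (1*(1/2)*(-10 - 6 - 5))/17 - 12 = (1*(1/2)*(-21))/17 - 12 = (1/17)*(-21/2) - 12 = -21/34 - 12 = -429/34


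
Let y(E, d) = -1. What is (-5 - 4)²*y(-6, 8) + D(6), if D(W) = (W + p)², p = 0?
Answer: -45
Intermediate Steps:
D(W) = W² (D(W) = (W + 0)² = W²)
(-5 - 4)²*y(-6, 8) + D(6) = (-5 - 4)²*(-1) + 6² = (-9)²*(-1) + 36 = 81*(-1) + 36 = -81 + 36 = -45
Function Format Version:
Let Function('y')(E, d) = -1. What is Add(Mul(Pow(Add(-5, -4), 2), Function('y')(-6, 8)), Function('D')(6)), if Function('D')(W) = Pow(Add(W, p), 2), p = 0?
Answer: -45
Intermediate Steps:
Function('D')(W) = Pow(W, 2) (Function('D')(W) = Pow(Add(W, 0), 2) = Pow(W, 2))
Add(Mul(Pow(Add(-5, -4), 2), Function('y')(-6, 8)), Function('D')(6)) = Add(Mul(Pow(Add(-5, -4), 2), -1), Pow(6, 2)) = Add(Mul(Pow(-9, 2), -1), 36) = Add(Mul(81, -1), 36) = Add(-81, 36) = -45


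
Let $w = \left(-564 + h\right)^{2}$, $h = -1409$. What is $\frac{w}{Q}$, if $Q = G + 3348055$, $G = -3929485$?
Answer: $- \frac{3892729}{581430} \approx -6.6951$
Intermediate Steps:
$Q = -581430$ ($Q = -3929485 + 3348055 = -581430$)
$w = 3892729$ ($w = \left(-564 - 1409\right)^{2} = \left(-1973\right)^{2} = 3892729$)
$\frac{w}{Q} = \frac{3892729}{-581430} = 3892729 \left(- \frac{1}{581430}\right) = - \frac{3892729}{581430}$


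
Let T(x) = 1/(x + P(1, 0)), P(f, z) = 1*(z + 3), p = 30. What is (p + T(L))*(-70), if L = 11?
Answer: -2105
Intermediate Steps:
P(f, z) = 3 + z (P(f, z) = 1*(3 + z) = 3 + z)
T(x) = 1/(3 + x) (T(x) = 1/(x + (3 + 0)) = 1/(x + 3) = 1/(3 + x))
(p + T(L))*(-70) = (30 + 1/(3 + 11))*(-70) = (30 + 1/14)*(-70) = (421/14)*(-70) = -2105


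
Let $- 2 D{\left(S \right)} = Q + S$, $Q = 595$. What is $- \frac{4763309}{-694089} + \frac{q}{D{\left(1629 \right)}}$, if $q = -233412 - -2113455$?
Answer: $- \frac{1299620366219}{771826968} \approx -1683.8$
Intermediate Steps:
$D{\left(S \right)} = - \frac{595}{2} - \frac{S}{2}$ ($D{\left(S \right)} = - \frac{595 + S}{2} = - \frac{595}{2} - \frac{S}{2}$)
$q = 1880043$ ($q = -233412 + 2113455 = 1880043$)
$- \frac{4763309}{-694089} + \frac{q}{D{\left(1629 \right)}} = - \frac{4763309}{-694089} + \frac{1880043}{- \frac{595}{2} - \frac{1629}{2}} = \left(-4763309\right) \left(- \frac{1}{694089}\right) + \frac{1880043}{- \frac{595}{2} - \frac{1629}{2}} = \frac{4763309}{694089} + \frac{1880043}{-1112} = \frac{4763309}{694089} + 1880043 \left(- \frac{1}{1112}\right) = \frac{4763309}{694089} - \frac{1880043}{1112} = - \frac{1299620366219}{771826968}$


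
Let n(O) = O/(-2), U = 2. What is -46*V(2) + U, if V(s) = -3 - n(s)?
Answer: 94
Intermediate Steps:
n(O) = -O/2 (n(O) = O*(-½) = -O/2)
V(s) = -3 + s/2 (V(s) = -3 - (-1)*s/2 = -3 + s/2)
-46*V(2) + U = -46*(-3 + (½)*2) + 2 = -46*(-3 + 1) + 2 = -46*(-2) + 2 = 92 + 2 = 94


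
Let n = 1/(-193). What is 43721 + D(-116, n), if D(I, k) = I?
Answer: 43605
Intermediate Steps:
n = -1/193 ≈ -0.0051813
43721 + D(-116, n) = 43721 - 116 = 43605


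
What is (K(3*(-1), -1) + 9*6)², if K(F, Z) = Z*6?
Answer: 2304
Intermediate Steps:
K(F, Z) = 6*Z
(K(3*(-1), -1) + 9*6)² = (6*(-1) + 9*6)² = (-6 + 54)² = 48² = 2304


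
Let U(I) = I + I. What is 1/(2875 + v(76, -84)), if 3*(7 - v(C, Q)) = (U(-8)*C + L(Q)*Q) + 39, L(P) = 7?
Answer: 3/10411 ≈ 0.00028816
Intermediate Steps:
U(I) = 2*I
v(C, Q) = -6 - 7*Q/3 + 16*C/3 (v(C, Q) = 7 - (((2*(-8))*C + 7*Q) + 39)/3 = 7 - ((-16*C + 7*Q) + 39)/3 = 7 - (39 - 16*C + 7*Q)/3 = 7 + (-13 - 7*Q/3 + 16*C/3) = -6 - 7*Q/3 + 16*C/3)
1/(2875 + v(76, -84)) = 1/(2875 + (-6 - 7/3*(-84) + (16/3)*76)) = 1/(2875 + (-6 + 196 + 1216/3)) = 1/(2875 + 1786/3) = 1/(10411/3) = 3/10411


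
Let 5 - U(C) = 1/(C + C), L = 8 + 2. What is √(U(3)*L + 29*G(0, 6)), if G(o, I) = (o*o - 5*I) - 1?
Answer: 2*I*√1914/3 ≈ 29.166*I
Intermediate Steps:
G(o, I) = -1 + o² - 5*I (G(o, I) = (o² - 5*I) - 1 = -1 + o² - 5*I)
L = 10
U(C) = 5 - 1/(2*C) (U(C) = 5 - 1/(C + C) = 5 - 1/(2*C))
√(U(3)*L + 29*G(0, 6)) = √((5 - ½/3)*10 + 29*(-1 + 0² - 5*6)) = √((5 - ½*⅓)*10 + 29*(-1 + 0 - 30)) = √((5 - ⅙)*10 + 29*(-31)) = √((29/6)*10 - 899) = √(145/3 - 899) = √(-2552/3) = 2*I*√1914/3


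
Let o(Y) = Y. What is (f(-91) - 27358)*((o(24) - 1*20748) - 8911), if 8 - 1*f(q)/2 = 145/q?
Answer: 73726901320/91 ≈ 8.1019e+8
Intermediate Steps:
f(q) = 16 - 290/q
(f(-91) - 27358)*((o(24) - 1*20748) - 8911) = ((16 - 290/(-91)) - 27358)*((24 - 1*20748) - 8911) = ((16 - 290*(-1/91)) - 27358)*((24 - 20748) - 8911) = ((16 + 290/91) - 27358)*(-20724 - 8911) = (1746/91 - 27358)*(-29635) = -2487832/91*(-29635) = 73726901320/91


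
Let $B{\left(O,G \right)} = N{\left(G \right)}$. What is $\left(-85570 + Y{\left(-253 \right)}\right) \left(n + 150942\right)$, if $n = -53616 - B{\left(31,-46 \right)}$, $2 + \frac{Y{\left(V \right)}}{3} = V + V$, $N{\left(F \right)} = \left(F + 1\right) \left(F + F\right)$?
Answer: $-8115941484$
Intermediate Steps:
$N{\left(F \right)} = 2 F \left(1 + F\right)$ ($N{\left(F \right)} = \left(1 + F\right) 2 F = 2 F \left(1 + F\right)$)
$B{\left(O,G \right)} = 2 G \left(1 + G\right)$
$Y{\left(V \right)} = -6 + 6 V$ ($Y{\left(V \right)} = -6 + 3 \left(V + V\right) = -6 + 3 \cdot 2 V = -6 + 6 V$)
$n = -57756$ ($n = -53616 - 2 \left(-46\right) \left(1 - 46\right) = -53616 - 2 \left(-46\right) \left(-45\right) = -53616 - 4140 = -57756$)
$\left(-85570 + Y{\left(-253 \right)}\right) \left(n + 150942\right) = \left(-85570 + \left(-6 + 6 \left(-253\right)\right)\right) \left(-57756 + 150942\right) = \left(-85570 - 1524\right) 93186 = \left(-87094\right) 93186 = -8115941484$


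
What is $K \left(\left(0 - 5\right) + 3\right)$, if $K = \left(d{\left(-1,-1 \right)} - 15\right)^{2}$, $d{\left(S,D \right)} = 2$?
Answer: $-338$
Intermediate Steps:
$K = 169$ ($K = \left(2 - 15\right)^{2} = \left(-13\right)^{2} = 169$)
$K \left(\left(0 - 5\right) + 3\right) = 169 \left(\left(0 - 5\right) + 3\right) = 169 \left(-5 + 3\right) = 169 \left(-2\right) = -338$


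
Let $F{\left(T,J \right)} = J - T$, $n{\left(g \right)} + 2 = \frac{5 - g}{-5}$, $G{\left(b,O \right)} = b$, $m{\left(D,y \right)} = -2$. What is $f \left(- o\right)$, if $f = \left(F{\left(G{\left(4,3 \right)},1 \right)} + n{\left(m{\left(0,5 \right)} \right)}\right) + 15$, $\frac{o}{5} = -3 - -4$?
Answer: $-43$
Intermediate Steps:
$n{\left(g \right)} = -3 + \frac{g}{5}$ ($n{\left(g \right)} = -2 + \frac{5 - g}{-5} = -2 + \left(5 - g\right) \left(- \frac{1}{5}\right) = -2 + \left(-1 + \frac{g}{5}\right) = -3 + \frac{g}{5}$)
$o = 5$ ($o = 5 \left(-3 - -4\right) = 5 \left(-3 + 4\right) = 5 \cdot 1 = 5$)
$f = \frac{43}{5}$ ($f = \left(\left(1 - 4\right) + \left(-3 + \frac{1}{5} \left(-2\right)\right)\right) + 15 = \left(\left(1 - 4\right) - \frac{17}{5}\right) + 15 = \left(-3 - \frac{17}{5}\right) + 15 = - \frac{32}{5} + 15 = \frac{43}{5} \approx 8.6$)
$f \left(- o\right) = \frac{43 \left(\left(-1\right) 5\right)}{5} = \frac{43}{5} \left(-5\right) = -43$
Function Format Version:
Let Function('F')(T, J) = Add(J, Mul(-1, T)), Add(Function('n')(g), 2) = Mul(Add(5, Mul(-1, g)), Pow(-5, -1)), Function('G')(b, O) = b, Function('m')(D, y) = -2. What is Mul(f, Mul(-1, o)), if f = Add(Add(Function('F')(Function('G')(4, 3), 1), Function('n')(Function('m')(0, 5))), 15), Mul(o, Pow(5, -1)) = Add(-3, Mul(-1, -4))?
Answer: -43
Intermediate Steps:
Function('n')(g) = Add(-3, Mul(Rational(1, 5), g)) (Function('n')(g) = Add(-2, Mul(Add(5, Mul(-1, g)), Pow(-5, -1))) = Add(-2, Mul(Add(5, Mul(-1, g)), Rational(-1, 5))) = Add(-2, Add(-1, Mul(Rational(1, 5), g))) = Add(-3, Mul(Rational(1, 5), g)))
o = 5 (o = Mul(5, Add(-3, Mul(-1, -4))) = Mul(5, Add(-3, 4)) = Mul(5, 1) = 5)
f = Rational(43, 5) (f = Add(Add(Add(1, Mul(-1, 4)), Add(-3, Mul(Rational(1, 5), -2))), 15) = Add(Add(Add(1, -4), Add(-3, Rational(-2, 5))), 15) = Add(Add(-3, Rational(-17, 5)), 15) = Add(Rational(-32, 5), 15) = Rational(43, 5) ≈ 8.6000)
Mul(f, Mul(-1, o)) = Mul(Rational(43, 5), Mul(-1, 5)) = Mul(Rational(43, 5), -5) = -43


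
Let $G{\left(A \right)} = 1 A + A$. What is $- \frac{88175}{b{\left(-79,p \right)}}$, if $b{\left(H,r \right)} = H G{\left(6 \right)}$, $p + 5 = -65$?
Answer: $\frac{88175}{948} \approx 93.012$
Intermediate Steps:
$p = -70$ ($p = -5 - 65 = -70$)
$G{\left(A \right)} = 2 A$ ($G{\left(A \right)} = A + A = 2 A$)
$b{\left(H,r \right)} = 12 H$ ($b{\left(H,r \right)} = H 2 \cdot 6 = H 12 = 12 H$)
$- \frac{88175}{b{\left(-79,p \right)}} = - \frac{88175}{12 \left(-79\right)} = - \frac{88175}{-948} = \left(-88175\right) \left(- \frac{1}{948}\right) = \frac{88175}{948}$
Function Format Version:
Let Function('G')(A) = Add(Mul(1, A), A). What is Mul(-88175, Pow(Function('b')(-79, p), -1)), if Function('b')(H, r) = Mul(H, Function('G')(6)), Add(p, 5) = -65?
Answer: Rational(88175, 948) ≈ 93.012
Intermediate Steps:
p = -70 (p = Add(-5, -65) = -70)
Function('G')(A) = Mul(2, A) (Function('G')(A) = Add(A, A) = Mul(2, A))
Function('b')(H, r) = Mul(12, H) (Function('b')(H, r) = Mul(H, Mul(2, 6)) = Mul(H, 12) = Mul(12, H))
Mul(-88175, Pow(Function('b')(-79, p), -1)) = Mul(-88175, Pow(Mul(12, -79), -1)) = Mul(-88175, Pow(-948, -1)) = Mul(-88175, Rational(-1, 948)) = Rational(88175, 948)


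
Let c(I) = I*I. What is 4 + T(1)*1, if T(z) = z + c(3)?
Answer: 14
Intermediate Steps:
c(I) = I²
T(z) = 9 + z (T(z) = z + 3² = z + 9 = 9 + z)
4 + T(1)*1 = 4 + (9 + 1)*1 = 4 + 10*1 = 4 + 10 = 14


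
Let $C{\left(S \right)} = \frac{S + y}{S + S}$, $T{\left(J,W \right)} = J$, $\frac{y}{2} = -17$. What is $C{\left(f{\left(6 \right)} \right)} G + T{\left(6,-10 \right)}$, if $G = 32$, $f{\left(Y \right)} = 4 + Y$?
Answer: $- \frac{162}{5} \approx -32.4$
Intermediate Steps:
$y = -34$ ($y = 2 \left(-17\right) = -34$)
$C{\left(S \right)} = \frac{-34 + S}{2 S}$ ($C{\left(S \right)} = \frac{S - 34}{S + S} = \frac{-34 + S}{2 S}$)
$C{\left(f{\left(6 \right)} \right)} G + T{\left(6,-10 \right)} = \frac{-34 + \left(4 + 6\right)}{2 \left(4 + 6\right)} 32 + 6 = \frac{-34 + 10}{2 \cdot 10} \cdot 32 + 6 = \frac{1}{2} \cdot \frac{1}{10} \left(-24\right) 32 + 6 = \left(- \frac{6}{5}\right) 32 + 6 = - \frac{192}{5} + 6 = - \frac{162}{5}$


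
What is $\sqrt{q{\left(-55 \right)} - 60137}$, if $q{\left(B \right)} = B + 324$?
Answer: $6 i \sqrt{1663} \approx 244.68 i$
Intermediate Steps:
$q{\left(B \right)} = 324 + B$
$\sqrt{q{\left(-55 \right)} - 60137} = \sqrt{\left(324 - 55\right) - 60137} = \sqrt{269 - 60137} = \sqrt{-59868} = 6 i \sqrt{1663}$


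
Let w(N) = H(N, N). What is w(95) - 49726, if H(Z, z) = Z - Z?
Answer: -49726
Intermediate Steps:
H(Z, z) = 0
w(N) = 0
w(95) - 49726 = 0 - 49726 = -49726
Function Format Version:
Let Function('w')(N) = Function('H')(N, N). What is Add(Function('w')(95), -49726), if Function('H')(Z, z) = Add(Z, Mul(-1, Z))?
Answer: -49726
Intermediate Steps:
Function('H')(Z, z) = 0
Function('w')(N) = 0
Add(Function('w')(95), -49726) = Add(0, -49726) = -49726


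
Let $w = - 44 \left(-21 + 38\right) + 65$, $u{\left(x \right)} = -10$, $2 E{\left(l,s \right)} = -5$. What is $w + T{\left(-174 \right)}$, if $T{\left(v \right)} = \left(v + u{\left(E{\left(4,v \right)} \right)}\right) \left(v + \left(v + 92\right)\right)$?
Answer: $46421$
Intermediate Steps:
$E{\left(l,s \right)} = - \frac{5}{2}$ ($E{\left(l,s \right)} = \frac{1}{2} \left(-5\right) = - \frac{5}{2}$)
$T{\left(v \right)} = \left(-10 + v\right) \left(92 + 2 v\right)$ ($T{\left(v \right)} = \left(v - 10\right) \left(v + \left(v + 92\right)\right) = \left(-10 + v\right) \left(v + \left(92 + v\right)\right) = \left(-10 + v\right) \left(92 + 2 v\right)$)
$w = -683$ ($w = \left(-44\right) 17 + 65 = -748 + 65 = -683$)
$w + T{\left(-174 \right)} = -683 + \left(-920 + 2 \left(-174\right)^{2} + 72 \left(-174\right)\right) = -683 - -47104 = -683 + 47104 = 46421$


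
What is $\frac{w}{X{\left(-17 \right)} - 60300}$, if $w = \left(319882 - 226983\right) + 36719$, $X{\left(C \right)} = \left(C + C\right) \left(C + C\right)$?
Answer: $- \frac{64809}{29572} \approx -2.1916$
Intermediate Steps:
$X{\left(C \right)} = 4 C^{2}$ ($X{\left(C \right)} = 2 C 2 C = 4 C^{2}$)
$w = 129618$ ($w = \left(319882 - 226983\right) + 36719 = 92899 + 36719 = 129618$)
$\frac{w}{X{\left(-17 \right)} - 60300} = \frac{129618}{4 \left(-17\right)^{2} - 60300} = \frac{129618}{4 \cdot 289 - 60300} = \frac{129618}{1156 - 60300} = \frac{129618}{-59144} = 129618 \left(- \frac{1}{59144}\right) = - \frac{64809}{29572}$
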